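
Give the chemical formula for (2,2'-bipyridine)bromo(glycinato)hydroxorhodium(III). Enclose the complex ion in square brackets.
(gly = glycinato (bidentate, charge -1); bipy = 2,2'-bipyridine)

Ligands: 1 hydroxo (OH, -1), 1 bromo (Br, -1), 1 glycinato (gly, -1), 1 2,2'-bipyridine (bipy, neutral). Ligand charge sum = -3.
With Rh in oxidation state +3, the complex ion is [Rh...].

[Rh(bipy)Br(gly)(OH)]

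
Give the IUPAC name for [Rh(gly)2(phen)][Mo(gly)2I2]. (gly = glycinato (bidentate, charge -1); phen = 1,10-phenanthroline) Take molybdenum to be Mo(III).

bis(glycinato)(1,10-phenanthroline)rhodium(III) bis(glycinato)diiodomolybdate(III)

Mo is given as +3; the anion's ligand charges sum to -4, so the complex anion is 1−.
A 1:1 salt means the cation carries the equal and opposite charge, 1+.
Cation: ligand charges sum to -2; for the ion to be 1+, Rh = +3.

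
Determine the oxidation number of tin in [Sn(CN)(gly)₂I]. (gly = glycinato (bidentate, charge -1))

No counter-ion: the bracketed complex is neutral.
Ligand charges: 1×I = -1; 1×CN = -1; 2×gly = -2; sum -4.
Sn + (-4) = 0 ⇒ Sn is +4.

+4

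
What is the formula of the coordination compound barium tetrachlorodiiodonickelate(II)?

Ligands: 4 chloro (Cl, -1), 2 iodo (I, -1). Ligand charge sum = -6.
With Ni in oxidation state +2, the complex ion is [Ni...]^4−.
Charge balance with barium (+2) requires 1 complex ion per 2 barium.

Ba2[NiCl4I2]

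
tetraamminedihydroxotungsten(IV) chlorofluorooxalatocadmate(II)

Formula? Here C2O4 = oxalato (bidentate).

Cation [W…]: ligand charges -2, W(IV) ⇒ ion charge 2+.
Anion [Cd…]: ligand charges -4, Cd(II) ⇒ ion charge 2−.
One 2+ cation balances one 2− anion.

[W(NH3)4(OH)2][Cd(C2O4)ClF]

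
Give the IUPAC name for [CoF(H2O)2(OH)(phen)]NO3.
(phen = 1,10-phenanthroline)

The 1 nitrate counter-ion carries a total charge of -1, so each complex ion is 1+.
Ligand charges: 1×1,10-phenanthroline (neutral), 1×hydroxo (-1 each), 2×aqua (neutral), 1×fluoro (-1 each); total -2. So Co + (-2) = 1+, giving Co = +3.
Ligands are named alphabetically: aqua before fluoro before hydroxo before phenanthroline.

diaquafluorohydroxo(1,10-phenanthroline)cobalt(III) nitrate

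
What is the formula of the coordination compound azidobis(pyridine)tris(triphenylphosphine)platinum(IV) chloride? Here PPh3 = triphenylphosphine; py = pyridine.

[Pt(N3)(PPh3)3(py)2]Cl3

Ligands: 3 triphenylphosphine (PPh3, neutral), 1 azido (N3, -1), 2 pyridine (py, neutral). Ligand charge sum = -1.
Charge balance with chloride (-1) requires 1 complex ion per 3 chloride.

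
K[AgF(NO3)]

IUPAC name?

The 1 potassium counter-ion carries a total charge of +1, so each complex ion is 1−.
Ligand charges: 1×fluoro (-1 each), 1×nitrato (-1 each); total -2. So Ag + (-2) = 1−, giving Ag = +1.
The complex ion is anionic, so silver takes the -ate form argentate(I).

potassium fluoronitratoargentate(I)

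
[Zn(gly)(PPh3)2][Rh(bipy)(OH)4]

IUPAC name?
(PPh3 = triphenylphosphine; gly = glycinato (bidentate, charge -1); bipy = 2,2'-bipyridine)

Both ions are complex: the cation is named first with the plain metal name, the anion second with the -ate form; each ion's ligands are alphabetised independently.
Zinc is always +2 in its complexes; the cation's ligand charges sum to -1, so the complex cation is 1+.
A 1:1 salt means the anion carries the equal and opposite charge, 1−.
Anion: ligand charges sum to -4; for the ion to be 1−, Rh = +3.

(glycinato)bis(triphenylphosphine)zinc(II) (2,2'-bipyridine)tetrahydroxorhodate(III)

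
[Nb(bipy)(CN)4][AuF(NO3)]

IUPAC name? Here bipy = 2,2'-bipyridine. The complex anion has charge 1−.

The complex anion is given as 1−; its ligand charges sum to -2, so Au = +1.
A 1:1 salt means the cation carries the equal and opposite charge, 1+.
Cation: ligand charges sum to -4; for the ion to be 1+, Nb = +5.

(2,2'-bipyridine)tetracyanoniobium(V) fluoronitratoaurate(I)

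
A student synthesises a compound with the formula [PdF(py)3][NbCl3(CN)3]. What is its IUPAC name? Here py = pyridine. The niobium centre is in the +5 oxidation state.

fluorotris(pyridine)palladium(II) trichlorotricyanoniobate(V)

Both ions are complex: the cation is named first with the plain metal name, the anion second with the -ate form; each ion's ligands are alphabetised independently.
Nb is given as +5; the anion's ligand charges sum to -6, so the complex anion is 1−.
A 1:1 salt means the cation carries the equal and opposite charge, 1+.
Cation: ligand charges sum to -1; for the ion to be 1+, Pd = +2.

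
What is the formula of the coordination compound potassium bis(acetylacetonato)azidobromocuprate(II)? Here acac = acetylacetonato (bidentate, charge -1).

Ligands: 2 acetylacetonato (acac, -1), 1 azido (N3, -1), 1 bromo (Br, -1). Ligand charge sum = -4.
Charge balance with potassium (+1) requires 1 complex ion per 2 potassium.

K2[Cu(acac)2Br(N3)]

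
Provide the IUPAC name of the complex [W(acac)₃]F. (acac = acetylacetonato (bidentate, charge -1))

tris(acetylacetonato)tungsten(IV) fluoride

The 1 fluoride counter-ion carries a total charge of -1, so each complex ion is 1+.
Ligand charges: 3×acetylacetonato (-1 each); total -3. So W + (-3) = 1+, giving W = +4.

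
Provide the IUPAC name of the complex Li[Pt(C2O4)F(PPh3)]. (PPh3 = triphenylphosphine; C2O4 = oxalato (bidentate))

The 1 lithium counter-ion carries a total charge of +1, so each complex ion is 1−.
Ligand charges: 1×triphenylphosphine (neutral), 1×oxalato (-2 each), 1×fluoro (-1 each); total -3. So Pt + (-3) = 1−, giving Pt = +2.
Ligands are named alphabetically: fluoro before oxalato before triphenylphosphine.
The complex ion is anionic, so platinum takes the -ate form platinate(II).

lithium fluorooxalato(triphenylphosphine)platinate(II)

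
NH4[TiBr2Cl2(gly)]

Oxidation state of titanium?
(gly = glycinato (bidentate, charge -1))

+4

1 ammonium outside the brackets (+1 each) → the complex ion is 1−.
Ligand charges: 1×gly = -1; 2×Cl = -2; 2×Br = -2; sum -5.
Ti + (-5) = 1− ⇒ Ti is +4.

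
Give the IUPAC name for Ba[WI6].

barium hexaiodotungstate(IV)

The 1 barium counter-ion carries a total charge of +2, so each complex ion is 2−.
Ligand charges: 6×iodo (-1 each); total -6. So W + (-6) = 2−, giving W = +4.
The complex ion is anionic, so tungsten takes the -ate form tungstate(IV).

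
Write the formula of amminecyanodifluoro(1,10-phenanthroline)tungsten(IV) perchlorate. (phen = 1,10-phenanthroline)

[W(CN)F2(NH3)(phen)]ClO4

Ligands: 2 fluoro (F, -1), 1 1,10-phenanthroline (phen, neutral), 1 ammine (NH3, neutral), 1 cyano (CN, -1). Ligand charge sum = -3.
With W in oxidation state +4, the complex ion is [W...]^1+.
Charge balance with perchlorate (-1) requires 1 complex ion per 1 perchlorate.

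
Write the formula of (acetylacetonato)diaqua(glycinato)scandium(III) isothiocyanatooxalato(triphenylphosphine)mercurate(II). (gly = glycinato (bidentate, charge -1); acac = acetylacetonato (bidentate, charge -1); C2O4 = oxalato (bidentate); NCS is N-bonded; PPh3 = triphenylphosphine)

Cation [Sc…]: ligand charges -2, Sc(III) ⇒ ion charge 1+.
Anion [Hg…]: ligand charges -3, Hg(II) ⇒ ion charge 1−.
One 1+ cation balances one 1− anion.

[Sc(acac)(gly)(H2O)2][Hg(C2O4)(NCS)(PPh3)]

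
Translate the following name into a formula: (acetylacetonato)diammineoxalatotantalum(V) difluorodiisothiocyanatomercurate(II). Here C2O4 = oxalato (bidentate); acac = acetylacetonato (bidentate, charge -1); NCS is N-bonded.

Cation [Ta…]: ligand charges -3, Ta(V) ⇒ ion charge 2+.
Anion [Hg…]: ligand charges -4, Hg(II) ⇒ ion charge 2−.
One 2+ cation balances one 2− anion.

[Ta(acac)(C2O4)(NH3)2][HgF2(NCS)2]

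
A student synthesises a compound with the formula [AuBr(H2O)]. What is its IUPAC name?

There is no counter-ion, so the complex is neutral overall.
Ligand charges: 1×bromo (-1 each), 1×aqua (neutral); total -1. So Au + (-1) = 0, giving Au = +1.
Ligands are named alphabetically: aqua before bromo.

aquabromogold(I)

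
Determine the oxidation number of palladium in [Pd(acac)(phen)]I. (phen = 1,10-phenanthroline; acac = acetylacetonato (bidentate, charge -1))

1 iodide outside the brackets (-1 each) → the complex ion is 1+.
Ligand charges: 1×phen neutral; 1×acac = -1; sum -1.
Pd + (-1) = 1+ ⇒ Pd is +2.

+2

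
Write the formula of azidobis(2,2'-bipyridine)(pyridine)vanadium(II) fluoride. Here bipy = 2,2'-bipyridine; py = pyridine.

Ligands: 1 azido (N3, -1), 2 2,2'-bipyridine (bipy, neutral), 1 pyridine (py, neutral). Ligand charge sum = -1.
Charge balance with fluoride (-1) requires 1 complex ion per 1 fluoride.

[V(bipy)2(N3)(py)]F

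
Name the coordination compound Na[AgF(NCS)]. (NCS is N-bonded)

sodium fluoroisothiocyanatoargentate(I)

The 1 sodium counter-ion carries a total charge of +1, so each complex ion is 1−.
Ligand charges: 1×isothiocyanato (-1 each), 1×fluoro (-1 each); total -2. So Ag + (-2) = 1−, giving Ag = +1.
The complex ion is anionic, so silver takes the -ate form argentate(I).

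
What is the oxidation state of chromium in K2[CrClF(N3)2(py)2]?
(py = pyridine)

+2

2 potassium outside the brackets (+1 each) → the complex ion is 2−.
Ligand charges: 2×N3 = -2; 1×Cl = -1; 1×F = -1; 2×py neutral; sum -4.
Cr + (-4) = 2− ⇒ Cr is +2.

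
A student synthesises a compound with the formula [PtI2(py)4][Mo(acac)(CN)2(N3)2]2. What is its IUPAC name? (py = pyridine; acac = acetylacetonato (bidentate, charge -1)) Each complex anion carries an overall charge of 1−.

diiodotetrakis(pyridine)platinum(IV) (acetylacetonato)diazidodicyanomolybdate(IV)

The complex anion is given as 1−; its ligand charges sum to -5, so Mo = +4.
With 2 anions per cation, the cation must be 2×1 = 2+.
Cation: ligand charges sum to -2; for the ion to be 2+, Pt = +4.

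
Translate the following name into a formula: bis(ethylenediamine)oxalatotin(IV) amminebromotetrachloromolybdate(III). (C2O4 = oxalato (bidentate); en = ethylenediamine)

[Sn(C2O4)(en)2][MoBrCl4(NH3)]

Cation [Sn…]: ligand charges -2, Sn(IV) ⇒ ion charge 2+.
Anion [Mo…]: ligand charges -5, Mo(III) ⇒ ion charge 2−.
One 2+ cation balances one 2− anion.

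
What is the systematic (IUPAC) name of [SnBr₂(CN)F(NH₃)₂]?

diamminedibromocyanofluorotin(IV)

There is no counter-ion, so the complex is neutral overall.
Ligand charges: 2×bromo (-1 each), 2×ammine (neutral), 1×cyano (-1 each), 1×fluoro (-1 each); total -4. So Sn + (-4) = 0, giving Sn = +4.
Ligands are named alphabetically: ammine before bromo before cyano before fluoro.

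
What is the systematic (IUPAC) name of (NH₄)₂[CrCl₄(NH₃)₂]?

ammonium diamminetetrachlorochromate(II)

The 2 ammonium counter-ions carry a total charge of +2, so each complex ion is 2−.
Ligand charges: 4×chloro (-1 each), 2×ammine (neutral); total -4. So Cr + (-4) = 2−, giving Cr = +2.
Ligands are named alphabetically: ammine before chloro.
The complex ion is anionic, so chromium takes the -ate form chromate(II).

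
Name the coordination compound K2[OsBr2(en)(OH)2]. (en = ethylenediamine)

potassium dibromo(ethylenediamine)dihydroxoosmate(II)

The 2 potassium counter-ions carry a total charge of +2, so each complex ion is 2−.
Ligand charges: 1×ethylenediamine (neutral), 2×bromo (-1 each), 2×hydroxo (-1 each); total -4. So Os + (-4) = 2−, giving Os = +2.
The complex ion is anionic, so osmium takes the -ate form osmate(II).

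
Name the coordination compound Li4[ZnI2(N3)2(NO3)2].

lithium diazidodiiododinitratozincate(II)

The 4 lithium counter-ions carry a total charge of +4, so each complex ion is 4−.
Ligand charges: 2×azido (-1 each), 2×nitrato (-1 each), 2×iodo (-1 each); total -6. So Zn + (-6) = 4−, giving Zn = +2.
The complex ion is anionic, so zinc takes the -ate form zincate(II).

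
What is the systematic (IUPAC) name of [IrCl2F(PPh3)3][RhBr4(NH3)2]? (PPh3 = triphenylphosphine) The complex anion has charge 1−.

The complex anion is given as 1−; its ligand charges sum to -4, so Rh = +3.
A 1:1 salt means the cation carries the equal and opposite charge, 1+.
Cation: ligand charges sum to -3; for the ion to be 1+, Ir = +4.

dichlorofluorotris(triphenylphosphine)iridium(IV) diamminetetrabromorhodate(III)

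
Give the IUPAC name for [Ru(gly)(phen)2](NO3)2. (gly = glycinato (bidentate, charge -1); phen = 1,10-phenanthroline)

The 2 nitrate counter-ions carry a total charge of -2, so each complex ion is 2+.
Ligand charges: 1×glycinato (-1 each), 2×1,10-phenanthroline (neutral); total -1. So Ru + (-1) = 2+, giving Ru = +3.
Ligands are named alphabetically: glycinato before phenanthroline.

(glycinato)bis(1,10-phenanthroline)ruthenium(III) nitrate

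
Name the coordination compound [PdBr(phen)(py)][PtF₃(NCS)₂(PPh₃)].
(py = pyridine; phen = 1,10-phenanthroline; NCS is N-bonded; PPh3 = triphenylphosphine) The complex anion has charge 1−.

bromo(1,10-phenanthroline)(pyridine)palladium(II) trifluorodiisothiocyanato(triphenylphosphine)platinate(IV)

Both ions are complex: the cation is named first with the plain metal name, the anion second with the -ate form; each ion's ligands are alphabetised independently.
The complex anion is given as 1−; its ligand charges sum to -5, so Pt = +4.
A 1:1 salt means the cation carries the equal and opposite charge, 1+.
Cation: ligand charges sum to -1; for the ion to be 1+, Pd = +2.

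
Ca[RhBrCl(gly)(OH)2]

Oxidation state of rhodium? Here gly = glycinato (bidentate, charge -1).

+3

1 calcium outside the brackets (+2 each) → the complex ion is 2−.
Ligand charges: 1×Br = -1; 1×gly = -1; 1×Cl = -1; 2×OH = -2; sum -5.
Rh + (-5) = 2− ⇒ Rh is +3.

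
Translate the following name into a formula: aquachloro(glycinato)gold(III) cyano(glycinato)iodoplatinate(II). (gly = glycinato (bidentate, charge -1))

[AuCl(gly)(H2O)][Pt(CN)(gly)I]

Cation [Au…]: ligand charges -2, Au(III) ⇒ ion charge 1+.
Anion [Pt…]: ligand charges -3, Pt(II) ⇒ ion charge 1−.
One 1+ cation balances one 1− anion.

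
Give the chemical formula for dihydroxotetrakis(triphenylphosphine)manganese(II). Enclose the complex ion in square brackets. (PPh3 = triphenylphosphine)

[Mn(OH)2(PPh3)4]

Ligands: 2 hydroxo (OH, -1), 4 triphenylphosphine (PPh3, neutral). Ligand charge sum = -2.
With Mn in oxidation state +2, the complex ion is [Mn...].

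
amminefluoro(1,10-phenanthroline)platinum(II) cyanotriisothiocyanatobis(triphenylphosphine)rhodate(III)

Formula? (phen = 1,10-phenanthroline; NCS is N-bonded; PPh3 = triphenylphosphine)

Cation [Pt…]: ligand charges -1, Pt(II) ⇒ ion charge 1+.
Anion [Rh…]: ligand charges -4, Rh(III) ⇒ ion charge 1−.
One 1+ cation balances one 1− anion.

[PtF(NH3)(phen)][Rh(CN)(NCS)3(PPh3)2]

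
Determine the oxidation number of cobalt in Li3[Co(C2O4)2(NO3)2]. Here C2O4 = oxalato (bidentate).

3 lithium outside the brackets (+1 each) → the complex ion is 3−.
Ligand charges: 2×NO3 = -2; 2×C2O4 = -4; sum -6.
Co + (-6) = 3− ⇒ Co is +3.

+3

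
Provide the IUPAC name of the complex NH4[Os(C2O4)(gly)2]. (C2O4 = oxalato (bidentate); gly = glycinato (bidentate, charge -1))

ammonium bis(glycinato)oxalatoosmate(III)

The 1 ammonium counter-ion carries a total charge of +1, so each complex ion is 1−.
Ligand charges: 1×oxalato (-2 each), 2×glycinato (-1 each); total -4. So Os + (-4) = 1−, giving Os = +3.
Ligands are named alphabetically: glycinato before oxalato.
The complex ion is anionic, so osmium takes the -ate form osmate(III).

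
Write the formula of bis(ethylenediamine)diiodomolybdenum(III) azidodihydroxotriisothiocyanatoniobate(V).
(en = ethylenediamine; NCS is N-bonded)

[Mo(en)2I2][Nb(N3)(NCS)3(OH)2]

Cation [Mo…]: ligand charges -2, Mo(III) ⇒ ion charge 1+.
Anion [Nb…]: ligand charges -6, Nb(V) ⇒ ion charge 1−.
One 1+ cation balances one 1− anion.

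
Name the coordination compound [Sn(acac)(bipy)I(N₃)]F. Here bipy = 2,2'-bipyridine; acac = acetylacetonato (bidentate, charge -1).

The 1 fluoride counter-ion carries a total charge of -1, so each complex ion is 1+.
Ligand charges: 1×azido (-1 each), 1×2,2'-bipyridine (neutral), 1×iodo (-1 each), 1×acetylacetonato (-1 each); total -3. So Sn + (-3) = 1+, giving Sn = +4.
Ligands are named alphabetically: acetylacetonato before azido before bipyridine before iodo.

(acetylacetonato)azido(2,2'-bipyridine)iodotin(IV) fluoride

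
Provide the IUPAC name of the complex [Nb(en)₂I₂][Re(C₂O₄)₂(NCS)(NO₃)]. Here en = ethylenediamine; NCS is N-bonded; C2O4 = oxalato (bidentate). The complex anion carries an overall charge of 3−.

bis(ethylenediamine)diiodoniobium(V) isothiocyanatonitratodioxalatorhenate(III)

Both ions are complex: the cation is named first with the plain metal name, the anion second with the -ate form; each ion's ligands are alphabetised independently.
The complex anion is given as 3−; its ligand charges sum to -6, so Re = +3.
A 1:1 salt means the cation carries the equal and opposite charge, 3+.
Cation: ligand charges sum to -2; for the ion to be 3+, Nb = +5.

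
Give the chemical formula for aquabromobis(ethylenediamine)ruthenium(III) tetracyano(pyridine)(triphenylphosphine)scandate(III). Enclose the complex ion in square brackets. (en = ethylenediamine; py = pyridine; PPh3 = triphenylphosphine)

[RuBr(en)2(H2O)][Sc(CN)4(PPh3)(py)]2

Cation [Ru…]: ligand charges -1, Ru(III) ⇒ ion charge 2+.
Anion [Sc…]: ligand charges -4, Sc(III) ⇒ ion charge 1−.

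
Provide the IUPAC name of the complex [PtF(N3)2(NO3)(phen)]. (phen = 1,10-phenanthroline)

There is no counter-ion, so the complex is neutral overall.
Ligand charges: 1×1,10-phenanthroline (neutral), 1×fluoro (-1 each), 2×azido (-1 each), 1×nitrato (-1 each); total -4. So Pt + (-4) = 0, giving Pt = +4.
Ligands are named alphabetically: azido before fluoro before nitrato before phenanthroline.

diazidofluoronitrato(1,10-phenanthroline)platinum(IV)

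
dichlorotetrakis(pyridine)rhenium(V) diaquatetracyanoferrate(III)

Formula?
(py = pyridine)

[ReCl2(py)4][Fe(CN)4(H2O)2]3

Cation [Re…]: ligand charges -2, Re(V) ⇒ ion charge 3+.
Anion [Fe…]: ligand charges -4, Fe(III) ⇒ ion charge 1−.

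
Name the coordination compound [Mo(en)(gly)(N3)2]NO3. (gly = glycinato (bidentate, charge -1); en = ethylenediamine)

diazido(ethylenediamine)(glycinato)molybdenum(IV) nitrate

The 1 nitrate counter-ion carries a total charge of -1, so each complex ion is 1+.
Ligand charges: 2×azido (-1 each), 1×glycinato (-1 each), 1×ethylenediamine (neutral); total -3. So Mo + (-3) = 1+, giving Mo = +4.
Ligands are named alphabetically: azido before ethylenediamine before glycinato.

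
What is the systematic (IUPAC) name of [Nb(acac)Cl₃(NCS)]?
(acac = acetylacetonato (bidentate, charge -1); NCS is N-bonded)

There is no counter-ion, so the complex is neutral overall.
Ligand charges: 1×acetylacetonato (-1 each), 1×isothiocyanato (-1 each), 3×chloro (-1 each); total -5. So Nb + (-5) = 0, giving Nb = +5.
Ligands are named alphabetically: acetylacetonato before chloro before isothiocyanato.

(acetylacetonato)trichloroisothiocyanatoniobium(V)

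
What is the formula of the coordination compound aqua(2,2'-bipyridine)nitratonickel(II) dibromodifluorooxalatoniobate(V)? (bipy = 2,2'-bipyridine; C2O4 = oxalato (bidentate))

[Ni(bipy)(H2O)(NO3)][NbBr2(C2O4)F2]

Cation [Ni…]: ligand charges -1, Ni(II) ⇒ ion charge 1+.
Anion [Nb…]: ligand charges -6, Nb(V) ⇒ ion charge 1−.
One 1+ cation balances one 1− anion.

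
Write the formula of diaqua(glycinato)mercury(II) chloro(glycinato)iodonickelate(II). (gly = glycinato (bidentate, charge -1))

Cation [Hg…]: ligand charges -1, Hg(II) ⇒ ion charge 1+.
Anion [Ni…]: ligand charges -3, Ni(II) ⇒ ion charge 1−.
One 1+ cation balances one 1− anion.

[Hg(gly)(H2O)2][NiCl(gly)I]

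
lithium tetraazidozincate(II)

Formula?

Ligands: 4 azido (N3, -1). Ligand charge sum = -4.
With Zn in oxidation state +2, the complex ion is [Zn...]^2−.
Charge balance with lithium (+1) requires 1 complex ion per 2 lithium.

Li2[Zn(N3)4]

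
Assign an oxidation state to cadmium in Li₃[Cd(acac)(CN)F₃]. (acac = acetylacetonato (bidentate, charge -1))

3 lithium outside the brackets (+1 each) → the complex ion is 3−.
Ligand charges: 3×F = -3; 1×acac = -1; 1×CN = -1; sum -5.
Cd + (-5) = 3− ⇒ Cd is +2.

+2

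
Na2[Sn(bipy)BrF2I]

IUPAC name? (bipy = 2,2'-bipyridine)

The 2 sodium counter-ions carry a total charge of +2, so each complex ion is 2−.
Ligand charges: 2×fluoro (-1 each), 1×2,2'-bipyridine (neutral), 1×iodo (-1 each), 1×bromo (-1 each); total -4. So Sn + (-4) = 2−, giving Sn = +2.
Ligands are named alphabetically: bipyridine before bromo before fluoro before iodo.
The complex ion is anionic, so tin takes the -ate form stannate(II).

sodium (2,2'-bipyridine)bromodifluoroiodostannate(II)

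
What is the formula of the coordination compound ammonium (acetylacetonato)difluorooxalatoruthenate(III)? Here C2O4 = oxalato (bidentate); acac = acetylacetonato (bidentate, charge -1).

(NH4)2[Ru(acac)(C2O4)F2]

Ligands: 1 oxalato (C2O4, -2), 1 acetylacetonato (acac, -1), 2 fluoro (F, -1). Ligand charge sum = -5.
With Ru in oxidation state +3, the complex ion is [Ru...]^2−.
Charge balance with ammonium (+1) requires 1 complex ion per 2 ammonium.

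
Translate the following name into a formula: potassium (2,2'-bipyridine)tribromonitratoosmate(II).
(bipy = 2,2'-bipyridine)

Ligands: 1 nitrato (NO3, -1), 3 bromo (Br, -1), 1 2,2'-bipyridine (bipy, neutral). Ligand charge sum = -4.
Charge balance with potassium (+1) requires 1 complex ion per 2 potassium.

K2[Os(bipy)Br3(NO3)]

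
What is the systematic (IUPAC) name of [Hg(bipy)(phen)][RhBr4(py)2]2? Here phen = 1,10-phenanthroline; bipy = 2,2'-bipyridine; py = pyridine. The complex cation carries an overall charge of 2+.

(2,2'-bipyridine)(1,10-phenanthroline)mercury(II) tetrabromobis(pyridine)rhodate(III)

Both ions are complex: the cation is named first with the plain metal name, the anion second with the -ate form; each ion's ligands are alphabetised independently.
The complex cation is given as 2+; its ligand charges sum to 0, so Hg = +2.
With 2 anions per cation, each anion must be 2/2 = 1−.
Anion: ligand charges sum to -4; for the ion to be 1−, Rh = +3.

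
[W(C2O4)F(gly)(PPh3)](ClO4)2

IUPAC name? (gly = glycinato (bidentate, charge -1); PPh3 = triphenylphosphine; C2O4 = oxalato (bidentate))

The 2 perchlorate counter-ions carry a total charge of -2, so each complex ion is 2+.
Ligand charges: 1×glycinato (-1 each), 1×triphenylphosphine (neutral), 1×fluoro (-1 each), 1×oxalato (-2 each); total -4. So W + (-4) = 2+, giving W = +6.
Ligands are named alphabetically: fluoro before glycinato before oxalato before triphenylphosphine.

fluoro(glycinato)oxalato(triphenylphosphine)tungsten(VI) perchlorate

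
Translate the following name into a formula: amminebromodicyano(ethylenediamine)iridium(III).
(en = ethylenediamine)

Ligands: 1 bromo (Br, -1), 1 ethylenediamine (en, neutral), 2 cyano (CN, -1), 1 ammine (NH3, neutral). Ligand charge sum = -3.
With Ir in oxidation state +3, the complex ion is [Ir...].

[IrBr(CN)2(en)(NH3)]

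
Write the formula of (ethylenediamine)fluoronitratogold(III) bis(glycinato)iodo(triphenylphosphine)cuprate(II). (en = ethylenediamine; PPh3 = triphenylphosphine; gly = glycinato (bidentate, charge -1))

[Au(en)F(NO3)][Cu(gly)2I(PPh3)]

Cation [Au…]: ligand charges -2, Au(III) ⇒ ion charge 1+.
Anion [Cu…]: ligand charges -3, Cu(II) ⇒ ion charge 1−.
One 1+ cation balances one 1− anion.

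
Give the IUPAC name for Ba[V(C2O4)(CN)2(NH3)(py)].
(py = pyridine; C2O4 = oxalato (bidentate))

The 1 barium counter-ion carries a total charge of +2, so each complex ion is 2−.
Ligand charges: 2×cyano (-1 each), 1×ammine (neutral), 1×pyridine (neutral), 1×oxalato (-2 each); total -4. So V + (-4) = 2−, giving V = +2.
Ligands are named alphabetically: ammine before cyano before oxalato before pyridine.
The complex ion is anionic, so vanadium takes the -ate form vanadate(II).

barium amminedicyanooxalato(pyridine)vanadate(II)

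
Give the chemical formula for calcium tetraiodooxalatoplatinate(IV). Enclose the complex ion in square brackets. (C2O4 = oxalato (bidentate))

Ca[Pt(C2O4)I4]

Ligands: 1 oxalato (C2O4, -2), 4 iodo (I, -1). Ligand charge sum = -6.
Charge balance with calcium (+2) requires 1 complex ion per 1 calcium.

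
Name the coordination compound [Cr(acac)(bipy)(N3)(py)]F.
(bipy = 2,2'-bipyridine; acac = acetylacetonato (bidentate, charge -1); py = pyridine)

The 1 fluoride counter-ion carries a total charge of -1, so each complex ion is 1+.
Ligand charges: 1×2,2'-bipyridine (neutral), 1×acetylacetonato (-1 each), 1×azido (-1 each), 1×pyridine (neutral); total -2. So Cr + (-2) = 1+, giving Cr = +3.
Ligands are named alphabetically: acetylacetonato before azido before bipyridine before pyridine.

(acetylacetonato)azido(2,2'-bipyridine)(pyridine)chromium(III) fluoride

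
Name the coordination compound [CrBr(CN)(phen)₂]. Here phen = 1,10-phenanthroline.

There is no counter-ion, so the complex is neutral overall.
Ligand charges: 1×cyano (-1 each), 2×1,10-phenanthroline (neutral), 1×bromo (-1 each); total -2. So Cr + (-2) = 0, giving Cr = +2.
Ligands are named alphabetically: bromo before cyano before phenanthroline.

bromocyanobis(1,10-phenanthroline)chromium(II)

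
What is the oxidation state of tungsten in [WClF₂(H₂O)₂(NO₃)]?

+4

No counter-ion: the bracketed complex is neutral.
Ligand charges: 1×Cl = -1; 2×H2O neutral; 2×F = -2; 1×NO3 = -1; sum -4.
W + (-4) = 0 ⇒ W is +4.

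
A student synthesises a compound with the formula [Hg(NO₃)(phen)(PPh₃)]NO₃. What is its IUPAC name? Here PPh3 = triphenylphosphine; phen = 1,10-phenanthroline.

The 1 nitrate counter-ion carries a total charge of -1, so each complex ion is 1+.
Ligand charges: 1×triphenylphosphine (neutral), 1×nitrato (-1 each), 1×1,10-phenanthroline (neutral); total -1. So Hg + (-1) = 1+, giving Hg = +2.
Ligands are named alphabetically: nitrato before phenanthroline before triphenylphosphine.

nitrato(1,10-phenanthroline)(triphenylphosphine)mercury(II) nitrate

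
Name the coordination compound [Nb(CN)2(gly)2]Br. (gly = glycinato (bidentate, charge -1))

The 1 bromide counter-ion carries a total charge of -1, so each complex ion is 1+.
Ligand charges: 2×cyano (-1 each), 2×glycinato (-1 each); total -4. So Nb + (-4) = 1+, giving Nb = +5.
Ligands are named alphabetically: cyano before glycinato.

dicyanobis(glycinato)niobium(V) bromide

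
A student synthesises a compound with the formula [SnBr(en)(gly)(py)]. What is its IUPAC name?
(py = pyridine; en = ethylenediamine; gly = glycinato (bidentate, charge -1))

There is no counter-ion, so the complex is neutral overall.
Ligand charges: 1×pyridine (neutral), 1×bromo (-1 each), 1×ethylenediamine (neutral), 1×glycinato (-1 each); total -2. So Sn + (-2) = 0, giving Sn = +2.
Ligands are named alphabetically: bromo before ethylenediamine before glycinato before pyridine.

bromo(ethylenediamine)(glycinato)(pyridine)tin(II)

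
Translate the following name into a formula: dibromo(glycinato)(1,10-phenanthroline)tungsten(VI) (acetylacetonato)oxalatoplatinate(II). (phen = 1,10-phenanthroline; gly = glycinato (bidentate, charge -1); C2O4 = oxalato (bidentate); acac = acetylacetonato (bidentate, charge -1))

Cation [W…]: ligand charges -3, W(VI) ⇒ ion charge 3+.
Anion [Pt…]: ligand charges -3, Pt(II) ⇒ ion charge 1−.
One 3+ cation requires 3 of the 1− anion.

[WBr2(gly)(phen)][Pt(acac)(C2O4)]3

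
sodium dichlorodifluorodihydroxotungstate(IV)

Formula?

Na2[WCl2F2(OH)2]

Ligands: 2 hydroxo (OH, -1), 2 chloro (Cl, -1), 2 fluoro (F, -1). Ligand charge sum = -6.
With W in oxidation state +4, the complex ion is [W...]^2−.
Charge balance with sodium (+1) requires 1 complex ion per 2 sodium.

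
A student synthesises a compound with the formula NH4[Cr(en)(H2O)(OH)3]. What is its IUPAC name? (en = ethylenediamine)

The 1 ammonium counter-ion carries a total charge of +1, so each complex ion is 1−.
Ligand charges: 1×aqua (neutral), 3×hydroxo (-1 each), 1×ethylenediamine (neutral); total -3. So Cr + (-3) = 1−, giving Cr = +2.
The complex ion is anionic, so chromium takes the -ate form chromate(II).

ammonium aqua(ethylenediamine)trihydroxochromate(II)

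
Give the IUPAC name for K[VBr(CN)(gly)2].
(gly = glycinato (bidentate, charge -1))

potassium bromocyanobis(glycinato)vanadate(III)

The 1 potassium counter-ion carries a total charge of +1, so each complex ion is 1−.
Ligand charges: 1×cyano (-1 each), 1×bromo (-1 each), 2×glycinato (-1 each); total -4. So V + (-4) = 1−, giving V = +3.
The complex ion is anionic, so vanadium takes the -ate form vanadate(III).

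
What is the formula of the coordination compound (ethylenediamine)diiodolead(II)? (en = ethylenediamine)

Ligands: 2 iodo (I, -1), 1 ethylenediamine (en, neutral). Ligand charge sum = -2.
With Pb in oxidation state +2, the complex ion is [Pb...].

[Pb(en)I2]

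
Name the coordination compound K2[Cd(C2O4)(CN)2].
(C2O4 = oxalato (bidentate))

The 2 potassium counter-ions carry a total charge of +2, so each complex ion is 2−.
Ligand charges: 1×oxalato (-2 each), 2×cyano (-1 each); total -4. So Cd + (-4) = 2−, giving Cd = +2.
Ligands are named alphabetically: cyano before oxalato.
The complex ion is anionic, so cadmium takes the -ate form cadmate(II).

potassium dicyanooxalatocadmate(II)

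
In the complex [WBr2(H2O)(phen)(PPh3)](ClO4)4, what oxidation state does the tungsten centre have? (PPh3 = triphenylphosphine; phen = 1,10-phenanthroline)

4 perchlorate outside the brackets (-1 each) → the complex ion is 4+.
Ligand charges: 1×PPh3 neutral; 1×H2O neutral; 2×Br = -2; 1×phen neutral; sum -2.
W + (-2) = 4+ ⇒ W is +6.

+6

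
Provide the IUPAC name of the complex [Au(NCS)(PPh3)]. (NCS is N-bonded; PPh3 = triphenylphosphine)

There is no counter-ion, so the complex is neutral overall.
Ligand charges: 1×isothiocyanato (-1 each), 1×triphenylphosphine (neutral); total -1. So Au + (-1) = 0, giving Au = +1.
Ligands are named alphabetically: isothiocyanato before triphenylphosphine.

isothiocyanato(triphenylphosphine)gold(I)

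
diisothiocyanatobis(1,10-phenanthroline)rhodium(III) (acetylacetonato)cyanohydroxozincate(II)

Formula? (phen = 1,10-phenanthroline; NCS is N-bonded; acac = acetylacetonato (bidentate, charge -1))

Cation [Rh…]: ligand charges -2, Rh(III) ⇒ ion charge 1+.
Anion [Zn…]: ligand charges -3, Zn(II) ⇒ ion charge 1−.
One 1+ cation balances one 1− anion.

[Rh(NCS)2(phen)2][Zn(acac)(CN)(OH)]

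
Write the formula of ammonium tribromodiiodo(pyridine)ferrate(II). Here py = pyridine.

(NH4)3[FeBr3I2(py)]

Ligands: 3 bromo (Br, -1), 2 iodo (I, -1), 1 pyridine (py, neutral). Ligand charge sum = -5.
Charge balance with ammonium (+1) requires 1 complex ion per 3 ammonium.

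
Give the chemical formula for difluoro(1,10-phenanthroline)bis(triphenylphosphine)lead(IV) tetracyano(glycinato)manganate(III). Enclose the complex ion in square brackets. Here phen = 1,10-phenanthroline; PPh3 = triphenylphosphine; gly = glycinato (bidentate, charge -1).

Cation [Pb…]: ligand charges -2, Pb(IV) ⇒ ion charge 2+.
Anion [Mn…]: ligand charges -5, Mn(III) ⇒ ion charge 2−.
One 2+ cation balances one 2− anion.

[PbF2(phen)(PPh3)2][Mn(CN)4(gly)]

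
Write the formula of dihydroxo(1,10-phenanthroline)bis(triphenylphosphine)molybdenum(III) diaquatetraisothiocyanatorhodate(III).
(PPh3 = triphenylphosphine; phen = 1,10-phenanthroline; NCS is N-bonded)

[Mo(OH)2(phen)(PPh3)2][Rh(H2O)2(NCS)4]

Cation [Mo…]: ligand charges -2, Mo(III) ⇒ ion charge 1+.
Anion [Rh…]: ligand charges -4, Rh(III) ⇒ ion charge 1−.
One 1+ cation balances one 1− anion.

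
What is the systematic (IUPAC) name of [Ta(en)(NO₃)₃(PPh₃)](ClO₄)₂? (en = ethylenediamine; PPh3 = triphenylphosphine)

The 2 perchlorate counter-ions carry a total charge of -2, so each complex ion is 2+.
Ligand charges: 1×ethylenediamine (neutral), 1×triphenylphosphine (neutral), 3×nitrato (-1 each); total -3. So Ta + (-3) = 2+, giving Ta = +5.
Ligands are named alphabetically: ethylenediamine before nitrato before triphenylphosphine.

(ethylenediamine)trinitrato(triphenylphosphine)tantalum(V) perchlorate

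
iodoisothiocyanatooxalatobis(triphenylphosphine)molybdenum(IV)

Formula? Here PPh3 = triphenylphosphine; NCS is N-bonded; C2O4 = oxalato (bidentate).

Ligands: 1 iodo (I, -1), 2 triphenylphosphine (PPh3, neutral), 1 isothiocyanato (NCS, -1), 1 oxalato (C2O4, -2). Ligand charge sum = -4.
With Mo in oxidation state +4, the complex ion is [Mo...].

[Mo(C2O4)I(NCS)(PPh3)2]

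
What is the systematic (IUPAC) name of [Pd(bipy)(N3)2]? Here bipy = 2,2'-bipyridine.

diazido(2,2'-bipyridine)palladium(II)

There is no counter-ion, so the complex is neutral overall.
Ligand charges: 1×2,2'-bipyridine (neutral), 2×azido (-1 each); total -2. So Pd + (-2) = 0, giving Pd = +2.
Ligands are named alphabetically: azido before bipyridine.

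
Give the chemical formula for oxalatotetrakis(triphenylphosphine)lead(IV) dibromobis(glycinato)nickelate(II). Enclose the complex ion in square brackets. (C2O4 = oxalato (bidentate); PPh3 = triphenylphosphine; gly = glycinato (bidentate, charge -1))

Cation [Pb…]: ligand charges -2, Pb(IV) ⇒ ion charge 2+.
Anion [Ni…]: ligand charges -4, Ni(II) ⇒ ion charge 2−.
One 2+ cation balances one 2− anion.

[Pb(C2O4)(PPh3)4][NiBr2(gly)2]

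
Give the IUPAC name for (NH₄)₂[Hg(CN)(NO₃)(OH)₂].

ammonium cyanodihydroxonitratomercurate(II)

The 2 ammonium counter-ions carry a total charge of +2, so each complex ion is 2−.
Ligand charges: 2×hydroxo (-1 each), 1×nitrato (-1 each), 1×cyano (-1 each); total -4. So Hg + (-4) = 2−, giving Hg = +2.
Ligands are named alphabetically: cyano before hydroxo before nitrato.
The complex ion is anionic, so mercury takes the -ate form mercurate(II).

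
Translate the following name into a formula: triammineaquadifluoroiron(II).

[FeF2(H2O)(NH3)3]

Ligands: 3 ammine (NH3, neutral), 1 aqua (H2O, neutral), 2 fluoro (F, -1). Ligand charge sum = -2.
With Fe in oxidation state +2, the complex ion is [Fe...].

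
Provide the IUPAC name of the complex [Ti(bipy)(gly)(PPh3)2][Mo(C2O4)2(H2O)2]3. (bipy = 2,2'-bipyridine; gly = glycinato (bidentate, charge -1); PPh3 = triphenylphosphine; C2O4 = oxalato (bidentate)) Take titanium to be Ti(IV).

Both ions are complex: the cation is named first with the plain metal name, the anion second with the -ate form; each ion's ligands are alphabetised independently.
Ti is given as +4; the cation's ligand charges sum to -1, so the complex cation is 3+.
With 3 anions per cation, each anion must be 3/3 = 1−.
Anion: ligand charges sum to -4; for the ion to be 1−, Mo = +3.

(2,2'-bipyridine)(glycinato)bis(triphenylphosphine)titanium(IV) diaquadioxalatomolybdate(III)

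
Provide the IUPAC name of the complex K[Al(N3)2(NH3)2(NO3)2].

potassium diamminediazidodinitratoaluminate(III)

The 1 potassium counter-ion carries a total charge of +1, so each complex ion is 1−.
Ligand charges: 2×nitrato (-1 each), 2×ammine (neutral), 2×azido (-1 each); total -4. So Al + (-4) = 1−, giving Al = +3.
The complex ion is anionic, so aluminium takes the -ate form aluminate(III).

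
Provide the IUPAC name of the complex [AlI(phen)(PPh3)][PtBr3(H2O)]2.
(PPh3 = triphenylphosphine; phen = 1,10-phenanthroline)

iodo(1,10-phenanthroline)(triphenylphosphine)aluminium(III) aquatribromoplatinate(II)

Aluminium is always +3 in its complexes; the cation's ligand charges sum to -1, so the complex cation is 2+.
With 2 anions per cation, each anion must be 2/2 = 1−.
Anion: ligand charges sum to -3; for the ion to be 1−, Pt = +2.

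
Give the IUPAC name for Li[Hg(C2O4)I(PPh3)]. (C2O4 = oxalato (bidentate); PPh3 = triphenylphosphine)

The 1 lithium counter-ion carries a total charge of +1, so each complex ion is 1−.
Ligand charges: 1×oxalato (-2 each), 1×triphenylphosphine (neutral), 1×iodo (-1 each); total -3. So Hg + (-3) = 1−, giving Hg = +2.
Ligands are named alphabetically: iodo before oxalato before triphenylphosphine.
The complex ion is anionic, so mercury takes the -ate form mercurate(II).

lithium iodooxalato(triphenylphosphine)mercurate(II)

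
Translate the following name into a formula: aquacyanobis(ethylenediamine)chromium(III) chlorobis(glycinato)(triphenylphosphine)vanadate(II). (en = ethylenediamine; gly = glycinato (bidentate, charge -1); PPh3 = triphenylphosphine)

Cation [Cr…]: ligand charges -1, Cr(III) ⇒ ion charge 2+.
Anion [V…]: ligand charges -3, V(II) ⇒ ion charge 1−.
One 2+ cation requires 2 of the 1− anion.

[Cr(CN)(en)2(H2O)][VCl(gly)2(PPh3)]2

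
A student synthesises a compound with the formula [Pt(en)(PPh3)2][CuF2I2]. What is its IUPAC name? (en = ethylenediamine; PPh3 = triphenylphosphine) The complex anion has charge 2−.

(ethylenediamine)bis(triphenylphosphine)platinum(II) difluorodiiodocuprate(II)

Both ions are complex: the cation is named first with the plain metal name, the anion second with the -ate form; each ion's ligands are alphabetised independently.
The complex anion is given as 2−; its ligand charges sum to -4, so Cu = +2.
A 1:1 salt means the cation carries the equal and opposite charge, 2+.
Cation: ligand charges sum to 0; for the ion to be 2+, Pt = +2.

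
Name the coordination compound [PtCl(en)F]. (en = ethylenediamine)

There is no counter-ion, so the complex is neutral overall.
Ligand charges: 1×fluoro (-1 each), 1×ethylenediamine (neutral), 1×chloro (-1 each); total -2. So Pt + (-2) = 0, giving Pt = +2.
Ligands are named alphabetically: chloro before ethylenediamine before fluoro.

chloro(ethylenediamine)fluoroplatinum(II)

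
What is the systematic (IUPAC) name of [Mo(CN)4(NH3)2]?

diamminetetracyanomolybdenum(IV)

There is no counter-ion, so the complex is neutral overall.
Ligand charges: 4×cyano (-1 each), 2×ammine (neutral); total -4. So Mo + (-4) = 0, giving Mo = +4.
Ligands are named alphabetically: ammine before cyano.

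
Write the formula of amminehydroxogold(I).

Ligands: 1 hydroxo (OH, -1), 1 ammine (NH3, neutral). Ligand charge sum = -1.
With Au in oxidation state +1, the complex ion is [Au...].

[Au(NH3)(OH)]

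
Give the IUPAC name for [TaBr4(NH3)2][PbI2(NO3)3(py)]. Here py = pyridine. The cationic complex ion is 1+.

Both ions are complex: the cation is named first with the plain metal name, the anion second with the -ate form; each ion's ligands are alphabetised independently.
The complex cation is given as 1+; its ligand charges sum to -4, so Ta = +5.
A 1:1 salt means the anion carries the equal and opposite charge, 1−.
Anion: ligand charges sum to -5; for the ion to be 1−, Pb = +4.

diamminetetrabromotantalum(V) diiodotrinitrato(pyridine)plumbate(IV)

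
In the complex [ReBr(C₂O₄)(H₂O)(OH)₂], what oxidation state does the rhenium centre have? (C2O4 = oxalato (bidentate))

+5

No counter-ion: the bracketed complex is neutral.
Ligand charges: 2×OH = -2; 1×Br = -1; 1×C2O4 = -2; 1×H2O neutral; sum -5.
Re + (-5) = 0 ⇒ Re is +5.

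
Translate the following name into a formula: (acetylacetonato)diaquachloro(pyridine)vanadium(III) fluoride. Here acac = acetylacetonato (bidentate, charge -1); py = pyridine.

[V(acac)Cl(H2O)2(py)]F

Ligands: 1 chloro (Cl, -1), 1 acetylacetonato (acac, -1), 1 pyridine (py, neutral), 2 aqua (H2O, neutral). Ligand charge sum = -2.
With V in oxidation state +3, the complex ion is [V...]^1+.
Charge balance with fluoride (-1) requires 1 complex ion per 1 fluoride.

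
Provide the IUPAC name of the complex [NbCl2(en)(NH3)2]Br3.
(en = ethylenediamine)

diamminedichloro(ethylenediamine)niobium(V) bromide

The 3 bromide counter-ions carry a total charge of -3, so each complex ion is 3+.
Ligand charges: 2×ammine (neutral), 2×chloro (-1 each), 1×ethylenediamine (neutral); total -2. So Nb + (-2) = 3+, giving Nb = +5.
Ligands are named alphabetically: ammine before chloro before ethylenediamine.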